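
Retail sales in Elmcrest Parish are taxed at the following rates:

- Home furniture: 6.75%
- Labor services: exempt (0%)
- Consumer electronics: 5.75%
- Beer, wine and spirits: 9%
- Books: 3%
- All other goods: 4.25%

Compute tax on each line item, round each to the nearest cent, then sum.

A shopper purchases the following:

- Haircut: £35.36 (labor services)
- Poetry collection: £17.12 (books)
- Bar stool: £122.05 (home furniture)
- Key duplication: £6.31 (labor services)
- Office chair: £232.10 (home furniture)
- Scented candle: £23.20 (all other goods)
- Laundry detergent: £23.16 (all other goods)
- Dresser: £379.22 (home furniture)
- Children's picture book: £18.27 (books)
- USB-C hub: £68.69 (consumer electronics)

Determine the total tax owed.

Haircut £35.36: labor services → 0% → £0.00
Poetry collection £17.12: books → 3% → £0.51
Bar stool £122.05: home furniture → 6.75% → £8.24
Key duplication £6.31: labor services → 0% → £0.00
Office chair £232.10: home furniture → 6.75% → £15.67
Scented candle £23.20: all other goods → 4.25% → £0.99
Laundry detergent £23.16: all other goods → 4.25% → £0.98
Dresser £379.22: home furniture → 6.75% → £25.60
Children's picture book £18.27: books → 3% → £0.55
USB-C hub £68.69: consumer electronics → 5.75% → £3.95
Total tax = £0.51 + £8.24 + £15.67 + £0.99 + £0.98 + £25.60 + £0.55 + £3.95 = £56.49

£56.49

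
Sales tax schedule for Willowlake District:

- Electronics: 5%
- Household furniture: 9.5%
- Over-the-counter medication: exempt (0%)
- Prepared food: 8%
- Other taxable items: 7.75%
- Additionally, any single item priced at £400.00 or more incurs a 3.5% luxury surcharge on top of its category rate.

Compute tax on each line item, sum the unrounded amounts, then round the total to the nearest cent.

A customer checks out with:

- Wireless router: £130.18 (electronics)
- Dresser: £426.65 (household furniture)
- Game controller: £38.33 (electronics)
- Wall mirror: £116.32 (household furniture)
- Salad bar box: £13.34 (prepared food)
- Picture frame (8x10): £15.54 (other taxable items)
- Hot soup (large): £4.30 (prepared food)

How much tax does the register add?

Wireless router £130.18: electronics → 5% → £6.509
Dresser £426.65: household furniture → 9.5% + 3.5% surcharge = 13% → £55.4645
Game controller £38.33: electronics → 5% → £1.9165
Wall mirror £116.32: household furniture → 9.5% → £11.0504
Salad bar box £13.34: prepared food → 8% → £1.0672
Picture frame (8x10) £15.54: other taxable items → 7.75% → £1.20435
Hot soup (large) £4.30: prepared food → 8% → £0.344
Unrounded tax sum = £77.55595 → £77.56

£77.56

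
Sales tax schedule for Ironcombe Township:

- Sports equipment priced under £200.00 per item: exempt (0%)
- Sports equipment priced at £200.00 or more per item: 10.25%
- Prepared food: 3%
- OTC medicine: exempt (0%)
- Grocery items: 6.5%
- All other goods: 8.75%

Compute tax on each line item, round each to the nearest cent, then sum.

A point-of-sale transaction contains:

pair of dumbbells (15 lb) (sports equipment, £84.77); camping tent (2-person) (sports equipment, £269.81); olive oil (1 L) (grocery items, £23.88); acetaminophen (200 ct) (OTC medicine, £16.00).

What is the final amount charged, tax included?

£423.67

Pair of dumbbells (15 lb) £84.77: sports equipment, under £200.00 → 0% → £0.00
Camping tent (2-person) £269.81: sports equipment, £200.00 or more → 10.25% → £27.66
Olive oil (1 L) £23.88: grocery items → 6.5% → £1.55
Acetaminophen (200 ct) £16.00: OTC medicine → 0% → £0.00
Subtotal = £394.46; tax = £29.21; total due = £423.67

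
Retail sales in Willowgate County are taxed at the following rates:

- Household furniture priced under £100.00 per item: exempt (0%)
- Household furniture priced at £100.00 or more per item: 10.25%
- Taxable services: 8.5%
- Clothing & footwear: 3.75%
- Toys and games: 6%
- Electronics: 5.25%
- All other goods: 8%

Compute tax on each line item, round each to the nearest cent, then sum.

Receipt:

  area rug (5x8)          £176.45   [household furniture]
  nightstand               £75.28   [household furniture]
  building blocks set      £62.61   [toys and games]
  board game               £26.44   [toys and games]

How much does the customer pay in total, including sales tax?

Area rug (5x8) £176.45: household furniture, £100.00 or more → 10.25% → £18.09
Nightstand £75.28: household furniture, under £100.00 → 0% → £0.00
Building blocks set £62.61: toys and games → 6% → £3.76
Board game £26.44: toys and games → 6% → £1.59
Subtotal = £340.78; tax = £23.44; total due = £364.22

£364.22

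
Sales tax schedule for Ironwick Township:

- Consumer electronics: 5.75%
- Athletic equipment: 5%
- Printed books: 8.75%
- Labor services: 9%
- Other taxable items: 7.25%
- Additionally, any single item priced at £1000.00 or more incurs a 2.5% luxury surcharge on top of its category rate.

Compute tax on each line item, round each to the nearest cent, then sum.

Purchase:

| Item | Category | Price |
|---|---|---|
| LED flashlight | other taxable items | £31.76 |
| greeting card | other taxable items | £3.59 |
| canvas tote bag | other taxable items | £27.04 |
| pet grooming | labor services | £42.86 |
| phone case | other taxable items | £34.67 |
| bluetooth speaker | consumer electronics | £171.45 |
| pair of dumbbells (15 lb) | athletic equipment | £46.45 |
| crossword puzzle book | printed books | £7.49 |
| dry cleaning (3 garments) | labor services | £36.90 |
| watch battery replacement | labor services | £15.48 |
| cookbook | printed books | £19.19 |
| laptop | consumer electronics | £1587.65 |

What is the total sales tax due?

£161.10

LED flashlight £31.76: other taxable items → 7.25% → £2.30
Greeting card £3.59: other taxable items → 7.25% → £0.26
Canvas tote bag £27.04: other taxable items → 7.25% → £1.96
Pet grooming £42.86: labor services → 9% → £3.86
Phone case £34.67: other taxable items → 7.25% → £2.51
Bluetooth speaker £171.45: consumer electronics → 5.75% → £9.86
Pair of dumbbells (15 lb) £46.45: athletic equipment → 5% → £2.32
Crossword puzzle book £7.49: printed books → 8.75% → £0.66
Dry cleaning (3 garments) £36.90: labor services → 9% → £3.32
Watch battery replacement £15.48: labor services → 9% → £1.39
Cookbook £19.19: printed books → 8.75% → £1.68
Laptop £1587.65: consumer electronics → 5.75% + 2.5% surcharge = 8.25% → £130.98
Total tax = £2.30 + £0.26 + £1.96 + £3.86 + £2.51 + £9.86 + £2.32 + £0.66 + £3.32 + £1.39 + £1.68 + £130.98 = £161.10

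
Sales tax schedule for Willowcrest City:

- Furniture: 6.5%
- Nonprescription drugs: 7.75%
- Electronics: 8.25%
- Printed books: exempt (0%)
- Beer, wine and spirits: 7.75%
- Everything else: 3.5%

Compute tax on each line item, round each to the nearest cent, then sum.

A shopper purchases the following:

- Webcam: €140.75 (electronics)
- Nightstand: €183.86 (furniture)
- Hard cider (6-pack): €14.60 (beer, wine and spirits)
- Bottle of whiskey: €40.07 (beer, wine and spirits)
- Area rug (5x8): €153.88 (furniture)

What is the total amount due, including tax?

Webcam €140.75: electronics → 8.25% → €11.61
Nightstand €183.86: furniture → 6.5% → €11.95
Hard cider (6-pack) €14.60: beer, wine and spirits → 7.75% → €1.13
Bottle of whiskey €40.07: beer, wine and spirits → 7.75% → €3.11
Area rug (5x8) €153.88: furniture → 6.5% → €10.00
Subtotal = €533.16; tax = €37.80; total due = €570.96

€570.96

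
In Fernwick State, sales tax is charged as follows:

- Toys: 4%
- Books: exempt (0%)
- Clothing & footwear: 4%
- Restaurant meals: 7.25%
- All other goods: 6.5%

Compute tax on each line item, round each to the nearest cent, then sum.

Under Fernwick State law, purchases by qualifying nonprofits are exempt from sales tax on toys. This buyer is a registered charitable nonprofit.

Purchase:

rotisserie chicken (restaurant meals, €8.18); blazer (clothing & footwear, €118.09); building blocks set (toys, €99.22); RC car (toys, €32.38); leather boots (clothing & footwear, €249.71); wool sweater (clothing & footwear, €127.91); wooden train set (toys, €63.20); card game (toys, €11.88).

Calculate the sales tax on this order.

€20.42

Rotisserie chicken €8.18: restaurant meals → 7.25% → €0.59
Blazer €118.09: clothing & footwear → 4% → €4.72
Building blocks set €99.22: toys, buyer-exempt → 0% → €0.00
RC car €32.38: toys, buyer-exempt → 0% → €0.00
Leather boots €249.71: clothing & footwear → 4% → €9.99
Wool sweater €127.91: clothing & footwear → 4% → €5.12
Wooden train set €63.20: toys, buyer-exempt → 0% → €0.00
Card game €11.88: toys, buyer-exempt → 0% → €0.00
Total tax = €0.59 + €4.72 + €9.99 + €5.12 = €20.42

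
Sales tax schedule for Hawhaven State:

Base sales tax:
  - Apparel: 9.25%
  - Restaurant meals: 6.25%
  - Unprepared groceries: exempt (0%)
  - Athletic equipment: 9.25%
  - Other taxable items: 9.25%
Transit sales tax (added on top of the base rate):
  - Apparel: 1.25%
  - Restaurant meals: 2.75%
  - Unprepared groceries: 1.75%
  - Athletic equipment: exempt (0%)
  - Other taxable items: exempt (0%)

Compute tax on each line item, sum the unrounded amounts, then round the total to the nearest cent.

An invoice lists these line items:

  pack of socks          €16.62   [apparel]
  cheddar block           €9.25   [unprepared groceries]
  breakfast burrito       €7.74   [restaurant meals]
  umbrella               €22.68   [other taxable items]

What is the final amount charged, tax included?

Pack of socks €16.62: apparel → 9.25% + 1.25% transit = 10.5% → €1.7451
Cheddar block €9.25: unprepared groceries → 0% + 1.75% transit = 1.75% → €0.161875
Breakfast burrito €7.74: restaurant meals → 6.25% + 2.75% transit = 9% → €0.6966
Umbrella €22.68: other taxable items → 9.25% + 0% transit = 9.25% → €2.0979
Subtotal = €56.29; unrounded tax = €4.701475 → €4.70; total due = €60.99

€60.99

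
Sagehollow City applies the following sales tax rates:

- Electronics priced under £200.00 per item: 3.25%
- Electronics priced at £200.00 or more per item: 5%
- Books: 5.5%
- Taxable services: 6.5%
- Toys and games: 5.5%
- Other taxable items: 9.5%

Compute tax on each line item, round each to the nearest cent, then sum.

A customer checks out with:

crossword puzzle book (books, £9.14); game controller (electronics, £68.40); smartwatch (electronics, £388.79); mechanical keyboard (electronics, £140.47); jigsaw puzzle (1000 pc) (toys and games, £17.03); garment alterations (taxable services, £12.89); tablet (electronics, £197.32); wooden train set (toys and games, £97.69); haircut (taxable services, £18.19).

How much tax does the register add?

£41.47

Crossword puzzle book £9.14: books → 5.5% → £0.50
Game controller £68.40: electronics, under £200.00 → 3.25% → £2.22
Smartwatch £388.79: electronics, £200.00 or more → 5% → £19.44
Mechanical keyboard £140.47: electronics, under £200.00 → 3.25% → £4.57
Jigsaw puzzle (1000 pc) £17.03: toys and games → 5.5% → £0.94
Garment alterations £12.89: taxable services → 6.5% → £0.84
Tablet £197.32: electronics, under £200.00 → 3.25% → £6.41
Wooden train set £97.69: toys and games → 5.5% → £5.37
Haircut £18.19: taxable services → 6.5% → £1.18
Total tax = £0.50 + £2.22 + £19.44 + £4.57 + £0.94 + £0.84 + £6.41 + £5.37 + £1.18 = £41.47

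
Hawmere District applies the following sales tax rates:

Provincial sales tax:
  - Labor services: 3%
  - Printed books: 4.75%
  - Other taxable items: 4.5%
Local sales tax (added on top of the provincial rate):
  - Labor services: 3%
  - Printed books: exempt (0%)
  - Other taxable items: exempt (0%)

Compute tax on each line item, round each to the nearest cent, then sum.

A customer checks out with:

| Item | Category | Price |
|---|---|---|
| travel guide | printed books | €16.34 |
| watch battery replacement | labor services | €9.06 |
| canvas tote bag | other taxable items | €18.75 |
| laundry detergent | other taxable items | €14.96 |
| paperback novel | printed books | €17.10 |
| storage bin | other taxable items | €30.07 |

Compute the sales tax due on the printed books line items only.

Travel guide €16.34: printed books → 4.75% + 0% local = 4.75% → €0.78
Paperback novel €17.10: printed books → 4.75% + 0% local = 4.75% → €0.81
Tax on printed books = €0.78 + €0.81 = €1.59

€1.59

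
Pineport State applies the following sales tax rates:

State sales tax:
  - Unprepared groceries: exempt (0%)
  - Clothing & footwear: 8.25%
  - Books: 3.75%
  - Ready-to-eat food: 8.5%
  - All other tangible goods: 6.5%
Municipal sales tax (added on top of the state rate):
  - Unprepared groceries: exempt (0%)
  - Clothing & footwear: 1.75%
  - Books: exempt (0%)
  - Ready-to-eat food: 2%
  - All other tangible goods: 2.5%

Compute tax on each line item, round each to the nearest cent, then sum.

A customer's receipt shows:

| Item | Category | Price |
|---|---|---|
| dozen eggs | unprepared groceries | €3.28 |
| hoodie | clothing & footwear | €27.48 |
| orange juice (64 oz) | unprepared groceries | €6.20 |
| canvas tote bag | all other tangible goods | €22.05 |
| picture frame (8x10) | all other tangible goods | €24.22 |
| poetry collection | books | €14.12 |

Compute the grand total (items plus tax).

€104.79

Dozen eggs €3.28: unprepared groceries → 0% + 0% municipal = 0% → €0.00
Hoodie €27.48: clothing & footwear → 8.25% + 1.75% municipal = 10% → €2.75
Orange juice (64 oz) €6.20: unprepared groceries → 0% + 0% municipal = 0% → €0.00
Canvas tote bag €22.05: all other tangible goods → 6.5% + 2.5% municipal = 9% → €1.98
Picture frame (8x10) €24.22: all other tangible goods → 6.5% + 2.5% municipal = 9% → €2.18
Poetry collection €14.12: books → 3.75% + 0% municipal = 3.75% → €0.53
Subtotal = €97.35; tax = €7.44; total due = €104.79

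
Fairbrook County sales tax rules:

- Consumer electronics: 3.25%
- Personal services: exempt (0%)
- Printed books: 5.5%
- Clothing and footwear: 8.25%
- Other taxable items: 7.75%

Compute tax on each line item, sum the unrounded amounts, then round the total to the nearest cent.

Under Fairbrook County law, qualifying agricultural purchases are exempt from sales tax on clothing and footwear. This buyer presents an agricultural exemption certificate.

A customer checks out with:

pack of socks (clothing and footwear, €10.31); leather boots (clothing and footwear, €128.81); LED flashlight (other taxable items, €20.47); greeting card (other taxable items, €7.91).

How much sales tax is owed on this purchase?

€2.20

Pack of socks €10.31: clothing and footwear, buyer-exempt → 0% → €0.00
Leather boots €128.81: clothing and footwear, buyer-exempt → 0% → €0.00
LED flashlight €20.47: other taxable items → 7.75% → €1.586425
Greeting card €7.91: other taxable items → 7.75% → €0.613025
Unrounded tax sum = €2.19945 → €2.20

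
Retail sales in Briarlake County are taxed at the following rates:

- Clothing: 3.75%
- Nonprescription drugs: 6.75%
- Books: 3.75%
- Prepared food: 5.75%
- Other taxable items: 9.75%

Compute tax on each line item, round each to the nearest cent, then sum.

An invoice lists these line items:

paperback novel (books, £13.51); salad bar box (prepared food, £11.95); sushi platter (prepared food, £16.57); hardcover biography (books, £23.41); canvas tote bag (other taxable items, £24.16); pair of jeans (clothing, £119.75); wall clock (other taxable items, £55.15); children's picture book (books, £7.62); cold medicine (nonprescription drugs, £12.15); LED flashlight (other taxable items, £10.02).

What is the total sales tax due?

Paperback novel £13.51: books → 3.75% → £0.51
Salad bar box £11.95: prepared food → 5.75% → £0.69
Sushi platter £16.57: prepared food → 5.75% → £0.95
Hardcover biography £23.41: books → 3.75% → £0.88
Canvas tote bag £24.16: other taxable items → 9.75% → £2.36
Pair of jeans £119.75: clothing → 3.75% → £4.49
Wall clock £55.15: other taxable items → 9.75% → £5.38
Children's picture book £7.62: books → 3.75% → £0.29
Cold medicine £12.15: nonprescription drugs → 6.75% → £0.82
LED flashlight £10.02: other taxable items → 9.75% → £0.98
Total tax = £0.51 + £0.69 + £0.95 + £0.88 + £2.36 + £4.49 + £5.38 + £0.29 + £0.82 + £0.98 = £17.35

£17.35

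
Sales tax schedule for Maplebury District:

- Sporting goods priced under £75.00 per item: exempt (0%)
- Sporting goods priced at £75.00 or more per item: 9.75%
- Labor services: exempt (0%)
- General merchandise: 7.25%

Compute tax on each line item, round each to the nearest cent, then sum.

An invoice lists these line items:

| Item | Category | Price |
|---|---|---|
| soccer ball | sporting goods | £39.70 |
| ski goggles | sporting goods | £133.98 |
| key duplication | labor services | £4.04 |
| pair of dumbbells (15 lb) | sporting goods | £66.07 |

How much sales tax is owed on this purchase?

£13.06

Soccer ball £39.70: sporting goods, under £75.00 → 0% → £0.00
Ski goggles £133.98: sporting goods, £75.00 or more → 9.75% → £13.06
Key duplication £4.04: labor services → 0% → £0.00
Pair of dumbbells (15 lb) £66.07: sporting goods, under £75.00 → 0% → £0.00
Total tax = £13.06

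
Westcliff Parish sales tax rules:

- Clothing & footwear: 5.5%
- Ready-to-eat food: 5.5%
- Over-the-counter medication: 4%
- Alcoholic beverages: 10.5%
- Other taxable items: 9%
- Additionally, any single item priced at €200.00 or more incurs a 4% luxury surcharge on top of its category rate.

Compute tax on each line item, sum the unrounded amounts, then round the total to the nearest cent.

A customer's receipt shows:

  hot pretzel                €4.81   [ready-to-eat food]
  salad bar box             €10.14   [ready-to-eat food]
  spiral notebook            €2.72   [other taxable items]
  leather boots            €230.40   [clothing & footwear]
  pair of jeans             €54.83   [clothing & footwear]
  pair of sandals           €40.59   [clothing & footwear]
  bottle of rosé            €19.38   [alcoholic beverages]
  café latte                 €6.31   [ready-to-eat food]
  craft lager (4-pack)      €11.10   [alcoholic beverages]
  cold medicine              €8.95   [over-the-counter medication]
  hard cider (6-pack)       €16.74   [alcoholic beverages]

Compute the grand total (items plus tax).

€439.84

Hot pretzel €4.81: ready-to-eat food → 5.5% → €0.26455
Salad bar box €10.14: ready-to-eat food → 5.5% → €0.5577
Spiral notebook €2.72: other taxable items → 9% → €0.2448
Leather boots €230.40: clothing & footwear → 5.5% + 4% surcharge = 9.5% → €21.888
Pair of jeans €54.83: clothing & footwear → 5.5% → €3.01565
Pair of sandals €40.59: clothing & footwear → 5.5% → €2.23245
Bottle of rosé €19.38: alcoholic beverages → 10.5% → €2.0349
Café latte €6.31: ready-to-eat food → 5.5% → €0.34705
Craft lager (4-pack) €11.10: alcoholic beverages → 10.5% → €1.1655
Cold medicine €8.95: over-the-counter medication → 4% → €0.358
Hard cider (6-pack) €16.74: alcoholic beverages → 10.5% → €1.7577
Subtotal = €405.97; unrounded tax = €33.8663 → €33.87; total due = €439.84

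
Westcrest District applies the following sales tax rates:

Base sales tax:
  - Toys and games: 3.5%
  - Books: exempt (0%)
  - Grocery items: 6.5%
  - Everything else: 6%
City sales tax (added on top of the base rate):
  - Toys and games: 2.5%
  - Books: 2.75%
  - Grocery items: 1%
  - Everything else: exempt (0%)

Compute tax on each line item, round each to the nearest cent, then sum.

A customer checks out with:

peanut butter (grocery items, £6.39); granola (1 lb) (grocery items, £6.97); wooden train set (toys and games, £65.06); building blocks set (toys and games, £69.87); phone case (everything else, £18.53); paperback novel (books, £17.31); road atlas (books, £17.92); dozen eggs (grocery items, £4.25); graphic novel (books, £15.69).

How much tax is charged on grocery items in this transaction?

£1.32

Peanut butter £6.39: grocery items → 6.5% + 1% city = 7.5% → £0.48
Granola (1 lb) £6.97: grocery items → 6.5% + 1% city = 7.5% → £0.52
Dozen eggs £4.25: grocery items → 6.5% + 1% city = 7.5% → £0.32
Tax on grocery items = £0.48 + £0.52 + £0.32 = £1.32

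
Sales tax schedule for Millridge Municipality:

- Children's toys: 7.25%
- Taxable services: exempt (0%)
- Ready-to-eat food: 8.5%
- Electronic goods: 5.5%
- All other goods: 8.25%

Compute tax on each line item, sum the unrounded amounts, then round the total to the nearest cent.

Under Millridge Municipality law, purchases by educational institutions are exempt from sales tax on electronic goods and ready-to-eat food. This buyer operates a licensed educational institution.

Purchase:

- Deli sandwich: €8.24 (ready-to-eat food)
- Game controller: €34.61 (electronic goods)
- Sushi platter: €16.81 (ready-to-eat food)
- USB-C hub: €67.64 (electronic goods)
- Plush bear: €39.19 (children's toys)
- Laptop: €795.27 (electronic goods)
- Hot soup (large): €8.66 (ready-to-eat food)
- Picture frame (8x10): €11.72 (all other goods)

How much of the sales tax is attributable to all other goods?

€0.97

Picture frame (8x10) €11.72: all other goods → 8.25% → €0.9669
Tax on all other goods: unrounded sum = €0.9669 → €0.97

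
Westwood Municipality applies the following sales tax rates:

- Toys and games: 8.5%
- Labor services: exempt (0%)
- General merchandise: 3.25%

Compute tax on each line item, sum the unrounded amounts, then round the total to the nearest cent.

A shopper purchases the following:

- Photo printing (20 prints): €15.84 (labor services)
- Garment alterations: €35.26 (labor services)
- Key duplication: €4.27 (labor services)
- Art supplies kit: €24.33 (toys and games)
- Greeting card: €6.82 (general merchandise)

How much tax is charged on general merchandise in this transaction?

Greeting card €6.82: general merchandise → 3.25% → €0.22165
Tax on general merchandise: unrounded sum = €0.22165 → €0.22

€0.22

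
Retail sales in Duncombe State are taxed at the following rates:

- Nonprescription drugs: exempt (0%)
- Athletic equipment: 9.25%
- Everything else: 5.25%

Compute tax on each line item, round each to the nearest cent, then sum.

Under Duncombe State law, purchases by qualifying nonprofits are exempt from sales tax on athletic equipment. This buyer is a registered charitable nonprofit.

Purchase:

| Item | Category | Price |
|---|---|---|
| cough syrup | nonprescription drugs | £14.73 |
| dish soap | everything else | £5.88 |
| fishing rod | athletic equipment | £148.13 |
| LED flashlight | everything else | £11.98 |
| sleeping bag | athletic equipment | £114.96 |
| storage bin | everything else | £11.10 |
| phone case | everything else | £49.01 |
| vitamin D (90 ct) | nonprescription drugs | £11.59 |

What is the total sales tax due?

Cough syrup £14.73: nonprescription drugs → 0% → £0.00
Dish soap £5.88: everything else → 5.25% → £0.31
Fishing rod £148.13: athletic equipment, buyer-exempt → 0% → £0.00
LED flashlight £11.98: everything else → 5.25% → £0.63
Sleeping bag £114.96: athletic equipment, buyer-exempt → 0% → £0.00
Storage bin £11.10: everything else → 5.25% → £0.58
Phone case £49.01: everything else → 5.25% → £2.57
Vitamin D (90 ct) £11.59: nonprescription drugs → 0% → £0.00
Total tax = £0.31 + £0.63 + £0.58 + £2.57 = £4.09

£4.09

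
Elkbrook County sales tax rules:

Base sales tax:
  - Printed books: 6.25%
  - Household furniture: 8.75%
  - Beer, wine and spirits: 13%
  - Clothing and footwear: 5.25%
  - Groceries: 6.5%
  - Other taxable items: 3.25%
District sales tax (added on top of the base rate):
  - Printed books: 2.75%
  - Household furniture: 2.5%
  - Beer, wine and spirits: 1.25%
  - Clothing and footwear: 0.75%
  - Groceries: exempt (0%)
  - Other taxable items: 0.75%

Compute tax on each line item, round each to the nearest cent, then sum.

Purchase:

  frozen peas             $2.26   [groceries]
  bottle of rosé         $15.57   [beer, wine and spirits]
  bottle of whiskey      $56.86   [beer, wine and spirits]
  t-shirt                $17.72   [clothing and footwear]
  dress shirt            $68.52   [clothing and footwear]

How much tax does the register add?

Frozen peas $2.26: groceries → 6.5% + 0% district = 6.5% → $0.15
Bottle of rosé $15.57: beer, wine and spirits → 13% + 1.25% district = 14.25% → $2.22
Bottle of whiskey $56.86: beer, wine and spirits → 13% + 1.25% district = 14.25% → $8.10
T-shirt $17.72: clothing and footwear → 5.25% + 0.75% district = 6% → $1.06
Dress shirt $68.52: clothing and footwear → 5.25% + 0.75% district = 6% → $4.11
Total tax = $0.15 + $2.22 + $8.10 + $1.06 + $4.11 = $15.64

$15.64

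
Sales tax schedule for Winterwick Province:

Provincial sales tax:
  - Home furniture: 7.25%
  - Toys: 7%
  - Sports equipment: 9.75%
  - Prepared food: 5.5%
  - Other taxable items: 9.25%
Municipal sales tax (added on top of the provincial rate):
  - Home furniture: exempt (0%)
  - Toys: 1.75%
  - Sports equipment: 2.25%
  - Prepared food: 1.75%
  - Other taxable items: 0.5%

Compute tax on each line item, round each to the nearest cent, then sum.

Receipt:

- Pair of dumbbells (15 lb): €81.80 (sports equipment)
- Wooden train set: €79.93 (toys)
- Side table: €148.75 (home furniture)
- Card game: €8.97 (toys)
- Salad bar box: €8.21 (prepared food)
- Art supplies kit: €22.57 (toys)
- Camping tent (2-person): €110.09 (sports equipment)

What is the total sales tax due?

Pair of dumbbells (15 lb) €81.80: sports equipment → 9.75% + 2.25% municipal = 12% → €9.82
Wooden train set €79.93: toys → 7% + 1.75% municipal = 8.75% → €6.99
Side table €148.75: home furniture → 7.25% + 0% municipal = 7.25% → €10.78
Card game €8.97: toys → 7% + 1.75% municipal = 8.75% → €0.78
Salad bar box €8.21: prepared food → 5.5% + 1.75% municipal = 7.25% → €0.60
Art supplies kit €22.57: toys → 7% + 1.75% municipal = 8.75% → €1.97
Camping tent (2-person) €110.09: sports equipment → 9.75% + 2.25% municipal = 12% → €13.21
Total tax = €9.82 + €6.99 + €10.78 + €0.78 + €0.60 + €1.97 + €13.21 = €44.15

€44.15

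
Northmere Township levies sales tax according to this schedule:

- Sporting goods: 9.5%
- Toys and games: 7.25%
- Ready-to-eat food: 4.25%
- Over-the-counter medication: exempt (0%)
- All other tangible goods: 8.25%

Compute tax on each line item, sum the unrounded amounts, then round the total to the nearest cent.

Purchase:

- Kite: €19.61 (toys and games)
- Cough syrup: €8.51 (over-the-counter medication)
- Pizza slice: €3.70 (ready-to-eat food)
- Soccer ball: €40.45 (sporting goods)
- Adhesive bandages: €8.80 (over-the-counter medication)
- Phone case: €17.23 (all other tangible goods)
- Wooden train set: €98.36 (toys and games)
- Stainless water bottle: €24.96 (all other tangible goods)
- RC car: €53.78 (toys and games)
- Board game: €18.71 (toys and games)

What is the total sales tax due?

Kite €19.61: toys and games → 7.25% → €1.421725
Cough syrup €8.51: over-the-counter medication → 0% → €0.00
Pizza slice €3.70: ready-to-eat food → 4.25% → €0.15725
Soccer ball €40.45: sporting goods → 9.5% → €3.84275
Adhesive bandages €8.80: over-the-counter medication → 0% → €0.00
Phone case €17.23: all other tangible goods → 8.25% → €1.421475
Wooden train set €98.36: toys and games → 7.25% → €7.1311
Stainless water bottle €24.96: all other tangible goods → 8.25% → €2.0592
RC car €53.78: toys and games → 7.25% → €3.89905
Board game €18.71: toys and games → 7.25% → €1.356475
Unrounded tax sum = €21.289025 → €21.29

€21.29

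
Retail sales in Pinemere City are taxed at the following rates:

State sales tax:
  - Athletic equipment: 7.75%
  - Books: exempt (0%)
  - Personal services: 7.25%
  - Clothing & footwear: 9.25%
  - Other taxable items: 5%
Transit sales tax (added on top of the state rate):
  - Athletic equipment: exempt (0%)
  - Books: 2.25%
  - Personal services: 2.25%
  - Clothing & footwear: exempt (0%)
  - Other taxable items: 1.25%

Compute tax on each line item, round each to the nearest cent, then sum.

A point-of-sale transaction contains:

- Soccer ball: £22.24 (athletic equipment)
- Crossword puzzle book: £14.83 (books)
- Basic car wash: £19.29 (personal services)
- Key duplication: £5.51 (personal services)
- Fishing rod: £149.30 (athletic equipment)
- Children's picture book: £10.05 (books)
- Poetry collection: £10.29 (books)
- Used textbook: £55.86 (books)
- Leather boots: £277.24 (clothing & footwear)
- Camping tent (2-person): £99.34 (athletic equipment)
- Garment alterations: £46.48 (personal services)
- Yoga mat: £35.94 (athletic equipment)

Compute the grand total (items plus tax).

Soccer ball £22.24: athletic equipment → 7.75% + 0% transit = 7.75% → £1.72
Crossword puzzle book £14.83: books → 0% + 2.25% transit = 2.25% → £0.33
Basic car wash £19.29: personal services → 7.25% + 2.25% transit = 9.5% → £1.83
Key duplication £5.51: personal services → 7.25% + 2.25% transit = 9.5% → £0.52
Fishing rod £149.30: athletic equipment → 7.75% + 0% transit = 7.75% → £11.57
Children's picture book £10.05: books → 0% + 2.25% transit = 2.25% → £0.23
Poetry collection £10.29: books → 0% + 2.25% transit = 2.25% → £0.23
Used textbook £55.86: books → 0% + 2.25% transit = 2.25% → £1.26
Leather boots £277.24: clothing & footwear → 9.25% + 0% transit = 9.25% → £25.64
Camping tent (2-person) £99.34: athletic equipment → 7.75% + 0% transit = 7.75% → £7.70
Garment alterations £46.48: personal services → 7.25% + 2.25% transit = 9.5% → £4.42
Yoga mat £35.94: athletic equipment → 7.75% + 0% transit = 7.75% → £2.79
Subtotal = £746.37; tax = £58.24; total due = £804.61

£804.61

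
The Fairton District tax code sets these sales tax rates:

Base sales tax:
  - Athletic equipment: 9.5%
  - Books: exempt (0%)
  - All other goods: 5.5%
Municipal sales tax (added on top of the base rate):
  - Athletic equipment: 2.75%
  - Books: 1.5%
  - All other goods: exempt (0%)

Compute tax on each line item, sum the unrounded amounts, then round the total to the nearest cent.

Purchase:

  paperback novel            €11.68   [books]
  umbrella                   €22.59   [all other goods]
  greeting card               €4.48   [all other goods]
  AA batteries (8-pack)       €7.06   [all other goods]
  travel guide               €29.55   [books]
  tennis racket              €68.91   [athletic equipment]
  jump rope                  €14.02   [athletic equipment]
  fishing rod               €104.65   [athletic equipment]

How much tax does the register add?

Paperback novel €11.68: books → 0% + 1.5% municipal = 1.5% → €0.1752
Umbrella €22.59: all other goods → 5.5% + 0% municipal = 5.5% → €1.24245
Greeting card €4.48: all other goods → 5.5% + 0% municipal = 5.5% → €0.2464
AA batteries (8-pack) €7.06: all other goods → 5.5% + 0% municipal = 5.5% → €0.3883
Travel guide €29.55: books → 0% + 1.5% municipal = 1.5% → €0.44325
Tennis racket €68.91: athletic equipment → 9.5% + 2.75% municipal = 12.25% → €8.441475
Jump rope €14.02: athletic equipment → 9.5% + 2.75% municipal = 12.25% → €1.71745
Fishing rod €104.65: athletic equipment → 9.5% + 2.75% municipal = 12.25% → €12.819625
Unrounded tax sum = €25.47415 → €25.47

€25.47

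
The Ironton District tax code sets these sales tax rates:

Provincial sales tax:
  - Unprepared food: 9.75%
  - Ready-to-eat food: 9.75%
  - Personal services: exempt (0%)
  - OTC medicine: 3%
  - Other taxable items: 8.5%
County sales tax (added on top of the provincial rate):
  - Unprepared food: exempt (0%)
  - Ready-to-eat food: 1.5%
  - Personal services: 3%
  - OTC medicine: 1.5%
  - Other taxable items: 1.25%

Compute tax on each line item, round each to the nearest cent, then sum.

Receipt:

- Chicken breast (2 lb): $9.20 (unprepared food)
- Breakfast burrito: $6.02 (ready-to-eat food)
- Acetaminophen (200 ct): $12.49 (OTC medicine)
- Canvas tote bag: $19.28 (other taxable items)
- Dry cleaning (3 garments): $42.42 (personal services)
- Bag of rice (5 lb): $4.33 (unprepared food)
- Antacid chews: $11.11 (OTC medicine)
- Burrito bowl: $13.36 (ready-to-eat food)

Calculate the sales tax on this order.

$7.71

Chicken breast (2 lb) $9.20: unprepared food → 9.75% + 0% county = 9.75% → $0.90
Breakfast burrito $6.02: ready-to-eat food → 9.75% + 1.5% county = 11.25% → $0.68
Acetaminophen (200 ct) $12.49: OTC medicine → 3% + 1.5% county = 4.5% → $0.56
Canvas tote bag $19.28: other taxable items → 8.5% + 1.25% county = 9.75% → $1.88
Dry cleaning (3 garments) $42.42: personal services → 0% + 3% county = 3% → $1.27
Bag of rice (5 lb) $4.33: unprepared food → 9.75% + 0% county = 9.75% → $0.42
Antacid chews $11.11: OTC medicine → 3% + 1.5% county = 4.5% → $0.50
Burrito bowl $13.36: ready-to-eat food → 9.75% + 1.5% county = 11.25% → $1.50
Total tax = $0.90 + $0.68 + $0.56 + $1.88 + $1.27 + $0.42 + $0.50 + $1.50 = $7.71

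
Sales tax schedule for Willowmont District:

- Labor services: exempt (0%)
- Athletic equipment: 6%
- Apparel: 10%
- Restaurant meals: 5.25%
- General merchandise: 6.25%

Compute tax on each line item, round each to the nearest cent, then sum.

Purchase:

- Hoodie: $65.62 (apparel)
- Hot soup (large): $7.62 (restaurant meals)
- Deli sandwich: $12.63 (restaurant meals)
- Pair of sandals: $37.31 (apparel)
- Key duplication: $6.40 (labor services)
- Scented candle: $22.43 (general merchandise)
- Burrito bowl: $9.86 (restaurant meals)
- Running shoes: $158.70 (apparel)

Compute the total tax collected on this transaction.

Hoodie $65.62: apparel → 10% → $6.56
Hot soup (large) $7.62: restaurant meals → 5.25% → $0.40
Deli sandwich $12.63: restaurant meals → 5.25% → $0.66
Pair of sandals $37.31: apparel → 10% → $3.73
Key duplication $6.40: labor services → 0% → $0.00
Scented candle $22.43: general merchandise → 6.25% → $1.40
Burrito bowl $9.86: restaurant meals → 5.25% → $0.52
Running shoes $158.70: apparel → 10% → $15.87
Total tax = $6.56 + $0.40 + $0.66 + $3.73 + $1.40 + $0.52 + $15.87 = $29.14

$29.14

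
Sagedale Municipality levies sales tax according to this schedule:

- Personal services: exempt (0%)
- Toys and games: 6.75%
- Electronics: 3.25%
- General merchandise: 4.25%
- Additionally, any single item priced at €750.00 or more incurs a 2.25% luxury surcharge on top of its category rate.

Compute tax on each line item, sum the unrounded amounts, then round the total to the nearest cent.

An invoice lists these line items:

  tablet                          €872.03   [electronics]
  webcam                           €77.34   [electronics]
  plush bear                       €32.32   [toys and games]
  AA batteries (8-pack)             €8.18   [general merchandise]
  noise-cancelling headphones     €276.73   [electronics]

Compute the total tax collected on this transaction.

€62.00

Tablet €872.03: electronics → 3.25% + 2.25% surcharge = 5.5% → €47.96165
Webcam €77.34: electronics → 3.25% → €2.51355
Plush bear €32.32: toys and games → 6.75% → €2.1816
AA batteries (8-pack) €8.18: general merchandise → 4.25% → €0.34765
Noise-cancelling headphones €276.73: electronics → 3.25% → €8.993725
Unrounded tax sum = €61.998175 → €62.00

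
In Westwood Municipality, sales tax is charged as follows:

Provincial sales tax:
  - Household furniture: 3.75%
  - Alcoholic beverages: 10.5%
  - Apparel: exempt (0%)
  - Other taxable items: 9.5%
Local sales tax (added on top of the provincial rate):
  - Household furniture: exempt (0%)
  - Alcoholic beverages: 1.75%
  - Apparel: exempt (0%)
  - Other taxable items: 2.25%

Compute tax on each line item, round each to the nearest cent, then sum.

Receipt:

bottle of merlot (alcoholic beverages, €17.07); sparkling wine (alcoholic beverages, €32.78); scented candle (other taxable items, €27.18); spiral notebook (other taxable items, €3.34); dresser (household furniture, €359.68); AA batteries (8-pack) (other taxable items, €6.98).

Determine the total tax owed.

Bottle of merlot €17.07: alcoholic beverages → 10.5% + 1.75% local = 12.25% → €2.09
Sparkling wine €32.78: alcoholic beverages → 10.5% + 1.75% local = 12.25% → €4.02
Scented candle €27.18: other taxable items → 9.5% + 2.25% local = 11.75% → €3.19
Spiral notebook €3.34: other taxable items → 9.5% + 2.25% local = 11.75% → €0.39
Dresser €359.68: household furniture → 3.75% + 0% local = 3.75% → €13.49
AA batteries (8-pack) €6.98: other taxable items → 9.5% + 2.25% local = 11.75% → €0.82
Total tax = €2.09 + €4.02 + €3.19 + €0.39 + €13.49 + €0.82 = €24.00

€24.00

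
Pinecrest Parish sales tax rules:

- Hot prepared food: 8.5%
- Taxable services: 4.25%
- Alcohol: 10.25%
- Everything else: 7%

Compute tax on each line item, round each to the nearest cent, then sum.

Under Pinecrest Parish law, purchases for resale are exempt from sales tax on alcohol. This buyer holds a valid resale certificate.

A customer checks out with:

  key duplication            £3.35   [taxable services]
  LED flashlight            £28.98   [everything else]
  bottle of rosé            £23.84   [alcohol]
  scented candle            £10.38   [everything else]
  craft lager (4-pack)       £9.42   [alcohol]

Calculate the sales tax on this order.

Key duplication £3.35: taxable services → 4.25% → £0.14
LED flashlight £28.98: everything else → 7% → £2.03
Bottle of rosé £23.84: alcohol, buyer-exempt → 0% → £0.00
Scented candle £10.38: everything else → 7% → £0.73
Craft lager (4-pack) £9.42: alcohol, buyer-exempt → 0% → £0.00
Total tax = £0.14 + £2.03 + £0.73 = £2.90

£2.90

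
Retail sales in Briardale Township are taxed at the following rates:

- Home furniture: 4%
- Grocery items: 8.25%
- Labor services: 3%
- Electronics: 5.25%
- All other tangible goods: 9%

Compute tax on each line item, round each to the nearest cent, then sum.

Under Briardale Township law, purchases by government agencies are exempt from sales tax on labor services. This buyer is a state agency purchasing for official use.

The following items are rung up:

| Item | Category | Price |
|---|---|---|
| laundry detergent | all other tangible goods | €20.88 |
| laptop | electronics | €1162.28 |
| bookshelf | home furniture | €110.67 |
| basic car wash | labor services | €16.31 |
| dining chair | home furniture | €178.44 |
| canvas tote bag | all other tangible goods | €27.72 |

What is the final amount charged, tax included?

€1593.26

Laundry detergent €20.88: all other tangible goods → 9% → €1.88
Laptop €1162.28: electronics → 5.25% → €61.02
Bookshelf €110.67: home furniture → 4% → €4.43
Basic car wash €16.31: labor services, buyer-exempt → 0% → €0.00
Dining chair €178.44: home furniture → 4% → €7.14
Canvas tote bag €27.72: all other tangible goods → 9% → €2.49
Subtotal = €1516.30; tax = €76.96; total due = €1593.26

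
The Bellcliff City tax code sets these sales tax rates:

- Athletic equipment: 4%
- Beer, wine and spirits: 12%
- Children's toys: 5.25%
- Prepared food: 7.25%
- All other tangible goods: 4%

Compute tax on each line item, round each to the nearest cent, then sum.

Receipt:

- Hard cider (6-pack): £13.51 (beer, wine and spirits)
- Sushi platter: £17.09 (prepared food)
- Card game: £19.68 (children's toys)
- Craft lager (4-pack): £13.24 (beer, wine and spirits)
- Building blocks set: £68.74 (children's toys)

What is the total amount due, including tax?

£141.35

Hard cider (6-pack) £13.51: beer, wine and spirits → 12% → £1.62
Sushi platter £17.09: prepared food → 7.25% → £1.24
Card game £19.68: children's toys → 5.25% → £1.03
Craft lager (4-pack) £13.24: beer, wine and spirits → 12% → £1.59
Building blocks set £68.74: children's toys → 5.25% → £3.61
Subtotal = £132.26; tax = £9.09; total due = £141.35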